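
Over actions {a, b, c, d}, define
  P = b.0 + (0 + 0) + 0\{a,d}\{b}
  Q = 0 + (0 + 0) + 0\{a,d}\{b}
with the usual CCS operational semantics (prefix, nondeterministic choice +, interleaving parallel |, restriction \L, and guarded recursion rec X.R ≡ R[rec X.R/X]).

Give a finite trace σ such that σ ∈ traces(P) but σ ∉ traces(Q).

b

P's transition system — 2 states:
  p0 = b.0 + (0 + 0) + 0\{a,d}\{b} ⊢ --b--▸ p1
  p1 = 0 ⊢ (no moves)
Q's transition system — 1 states:
  q0 = 0 + (0 + 0) + 0\{a,d}\{b} ⊢ (no moves)
Executing b from P (initial set {p0}):
  [1] b ⇒ {p1}
  P completes σ.
Executing b from Q (initial set {q0}):
  [1] b ⇒ ∅ (Q stuck)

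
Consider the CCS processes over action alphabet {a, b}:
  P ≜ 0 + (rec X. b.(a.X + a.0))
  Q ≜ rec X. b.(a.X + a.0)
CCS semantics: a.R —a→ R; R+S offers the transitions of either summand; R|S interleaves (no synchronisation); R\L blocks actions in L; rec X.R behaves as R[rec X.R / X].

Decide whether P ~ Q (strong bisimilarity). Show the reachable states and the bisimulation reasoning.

LTS(P): 4 reachable states
  u0 = 0 + (rec X. b.(a.X + a.0)) :: ··b··> u1
  u1 = a.(rec X. b.(a.X + a.0)) + a.0 :: ··a··> u2, ··a··> u3
  u2 = 0 :: deadlocked
  u3 = rec X. b.(a.X + a.0) :: ··b··> u1
LTS(Q): 3 reachable states
  v0 = rec X. b.(a.X + a.0) :: ··b··> v1
  v1 = a.(rec X. b.(a.X + a.0)) + a.0 :: ··a··> v0, ··a··> v2
  v2 = 0 :: deadlocked
Partition-refinement fixed point:
  B0 = {u0, u3, v0}
  B1 = {u1, v1}
  B2 = {u2, v2}
u0 ∈ B0, v0 ∈ B0 → same block

P ~ Q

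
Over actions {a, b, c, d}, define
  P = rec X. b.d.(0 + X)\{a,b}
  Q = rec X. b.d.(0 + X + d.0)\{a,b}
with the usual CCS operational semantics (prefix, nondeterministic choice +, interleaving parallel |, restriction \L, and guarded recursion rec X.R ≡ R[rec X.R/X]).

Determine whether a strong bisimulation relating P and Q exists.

NO

Reachable graph of P (3 states):
  p0 = rec X. b.d.(0 + X)\{a,b} → --b--▸ p1
  p1 = d.(0 + (rec X. b.d.(0 + X)\{a,b}))\{a,b} → --d--▸ p2
  p2 = (0 + (rec X. b.d.(0 + X)\{a,b}))\{a,b} → deadlocked
Reachable graph of Q (4 states):
  q0 = rec X. b.d.(0 + X + d.0)\{a,b} → --b--▸ q1
  q1 = d.(0 + (rec X. b.d.(0 + X + d.0)\{a,b}) + d.0)\{a,b} → --d--▸ q2
  q2 = (0 + (rec X. b.d.(0 + X + d.0)\{a,b}) + d.0)\{a,b} → --d--▸ q3
  q3 = 0\{a,b} → deadlocked
Coarsest stable partition (strong bisimilarity classes):
  B0 = {p0}
  B1 = {p1, q2}
  B2 = {p2, q3}
  B3 = {q0}
  B4 = {q1}
p0 ∈ B0, q0 ∈ B3 → different blocks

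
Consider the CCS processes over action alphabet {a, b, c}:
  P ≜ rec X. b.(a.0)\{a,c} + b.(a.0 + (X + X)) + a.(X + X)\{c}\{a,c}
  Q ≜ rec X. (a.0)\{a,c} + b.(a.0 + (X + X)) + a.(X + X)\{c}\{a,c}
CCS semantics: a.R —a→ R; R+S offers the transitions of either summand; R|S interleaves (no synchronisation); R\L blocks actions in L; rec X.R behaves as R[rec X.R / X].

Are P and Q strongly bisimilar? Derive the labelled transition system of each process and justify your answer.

LTS(P): 7 reachable states
  p0 = rec X. b.(a.0)\{a,c} + b.(a.0 + (X + X)) + a.(X + X)\{c}\{a,c} | --a--▸ p1, --b--▸ p2, --b--▸ p3
  p1 = ((rec X. b.(a.0)\{a,c} + b.(a.0 + (X + X)) + a.(X + X)\{c}\{a,c}) + (rec X. b.(a.0)\{a,c} + b.(a.0 + (X + X)) + a.(X + X)\{c}\{a,c}))\{c}\{a,c} | --b--▸ p4, --b--▸ p5
  p2 = (a.0)\{a,c} | ·
  p3 = a.0 + ((rec X. b.(a.0)\{a,c} + b.(a.0 + (X + X)) + a.(X + X)\{c}\{a,c}) + (rec X. b.(a.0)\{a,c} + b.(a.0 + (X + X)) + a.(X + X)\{c}\{a,c})) | --a--▸ p1, --a--▸ p6, --b--▸ p2, --b--▸ p3
  p4 = (a.0 + ((rec X. b.(a.0)\{a,c} + b.(a.0 + (X + X)) + a.(X + X)\{c}\{a,c}) + (rec X. b.(a.0)\{a,c} + b.(a.0 + (X + X)) + a.(X + X)\{c}\{a,c})))\{c}\{a,c} | --b--▸ p4, --b--▸ p5
  p5 = (a.0)\{a,c}\{c}\{a,c} | ·
  p6 = 0 | ·
LTS(Q): 5 reachable states
  q0 = rec X. (a.0)\{a,c} + b.(a.0 + (X + X)) + a.(X + X)\{c}\{a,c} | --a--▸ q1, --b--▸ q2
  q1 = ((rec X. (a.0)\{a,c} + b.(a.0 + (X + X)) + a.(X + X)\{c}\{a,c}) + (rec X. (a.0)\{a,c} + b.(a.0 + (X + X)) + a.(X + X)\{c}\{a,c}))\{c}\{a,c} | --b--▸ q3
  q2 = a.0 + ((rec X. (a.0)\{a,c} + b.(a.0 + (X + X)) + a.(X + X)\{c}\{a,c}) + (rec X. (a.0)\{a,c} + b.(a.0 + (X + X)) + a.(X + X)\{c}\{a,c})) | --a--▸ q1, --a--▸ q4, --b--▸ q2
  q3 = (a.0 + ((rec X. (a.0)\{a,c} + b.(a.0 + (X + X)) + a.(X + X)\{c}\{a,c}) + (rec X. (a.0)\{a,c} + b.(a.0 + (X + X)) + a.(X + X)\{c}\{a,c})))\{c}\{a,c} | --b--▸ q3
  q4 = 0 | ·
Partition-refinement fixed point:
  B0 = {p0}
  B1 = {p3}
  B2 = {p1, p4}
  B3 = {p2, p5, p6, q4}
  B4 = {q0}
  B5 = {q2}
  B6 = {q1, q3}
p0 ∈ B0, q0 ∈ B4 → different blocks

P ≁ Q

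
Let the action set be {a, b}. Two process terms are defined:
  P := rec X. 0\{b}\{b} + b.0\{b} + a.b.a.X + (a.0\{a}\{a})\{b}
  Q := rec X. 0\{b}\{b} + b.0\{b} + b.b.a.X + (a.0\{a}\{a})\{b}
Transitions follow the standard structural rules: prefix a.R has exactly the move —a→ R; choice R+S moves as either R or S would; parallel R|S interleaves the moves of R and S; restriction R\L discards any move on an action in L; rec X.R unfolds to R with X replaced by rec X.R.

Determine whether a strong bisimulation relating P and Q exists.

NO

Reachable graph of P (5 states):
  u0 = rec X. 0\{b}\{b} + b.0\{b} + a.b.a.X + (a.0\{a}\{a})\{b} | --a--▸ u1, --a--▸ u2, --b--▸ u3
  u1 = 0\{a}\{a}\{b} | stopped
  u2 = b.a.(rec X. 0\{b}\{b} + b.0\{b} + a.b.a.X + (a.0\{a}\{a})\{b}) | --b--▸ u4
  u3 = 0\{b} | stopped
  u4 = a.(rec X. 0\{b}\{b} + b.0\{b} + a.b.a.X + (a.0\{a}\{a})\{b}) | --a--▸ u0
Reachable graph of Q (5 states):
  v0 = rec X. 0\{b}\{b} + b.0\{b} + b.b.a.X + (a.0\{a}\{a})\{b} | --a--▸ v1, --b--▸ v2, --b--▸ v3
  v1 = 0\{a}\{a}\{b} | stopped
  v2 = 0\{b} | stopped
  v3 = b.a.(rec X. 0\{b}\{b} + b.0\{b} + b.b.a.X + (a.0\{a}\{a})\{b}) | --b--▸ v4
  v4 = a.(rec X. 0\{b}\{b} + b.0\{b} + b.b.a.X + (a.0\{a}\{a})\{b}) | --a--▸ v0
Partition-refinement fixed point:
  B0 = {u0}
  B1 = {u1, u3, v1, v2}
  B2 = {u2}
  B3 = {u4}
  B4 = {v0}
  B5 = {v3}
  B6 = {v4}
u0 ∈ B0, v0 ∈ B4 → different blocks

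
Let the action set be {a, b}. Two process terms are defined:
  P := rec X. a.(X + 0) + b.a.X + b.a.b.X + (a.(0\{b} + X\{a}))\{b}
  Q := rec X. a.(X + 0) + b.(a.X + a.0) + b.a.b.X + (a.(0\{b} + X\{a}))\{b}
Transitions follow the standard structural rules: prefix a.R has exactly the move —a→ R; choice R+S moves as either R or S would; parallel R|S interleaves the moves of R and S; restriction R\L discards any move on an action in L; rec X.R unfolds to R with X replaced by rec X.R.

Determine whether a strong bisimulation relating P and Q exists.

P's transition system — 6 states:
  m0 = rec X. a.(X + 0) + b.a.X + b.a.b.X + (a.(0\{b} + X\{a}))\{b} has moves ··a··> m1, ··a··> m2, ··b··> m3, ··b··> m4
  m1 = (0\{b} + (rec X. a.(X + 0) + b.a.X + b.a.b.X + (a.(0\{b} + X\{a}))\{b})\{a})\{b} has moves deadlocked
  m2 = (rec X. a.(X + 0) + b.a.X + b.a.b.X + (a.(0\{b} + X\{a}))\{b}) + 0 has moves ··a··> m1, ··a··> m2, ··b··> m3, ··b··> m4
  m3 = a.(rec X. a.(X + 0) + b.a.X + b.a.b.X + (a.(0\{b} + X\{a}))\{b}) has moves ··a··> m0
  m4 = a.b.(rec X. a.(X + 0) + b.a.X + b.a.b.X + (a.(0\{b} + X\{a}))\{b}) has moves ··a··> m5
  m5 = b.(rec X. a.(X + 0) + b.a.X + b.a.b.X + (a.(0\{b} + X\{a}))\{b}) has moves ··b··> m0
Q's transition system — 7 states:
  n0 = rec X. a.(X + 0) + b.(a.X + a.0) + b.a.b.X + (a.(0\{b} + X\{a}))\{b} has moves ··a··> n1, ··a··> n2, ··b··> n3, ··b··> n4
  n1 = (0\{b} + (rec X. a.(X + 0) + b.(a.X + a.0) + b.a.b.X + (a.(0\{b} + X\{a}))\{b})\{a})\{b} has moves deadlocked
  n2 = (rec X. a.(X + 0) + b.(a.X + a.0) + b.a.b.X + (a.(0\{b} + X\{a}))\{b}) + 0 has moves ··a··> n1, ··a··> n2, ··b··> n3, ··b··> n4
  n3 = a.(rec X. a.(X + 0) + b.(a.X + a.0) + b.a.b.X + (a.(0\{b} + X\{a}))\{b}) + a.0 has moves ··a··> n0, ··a··> n5
  n4 = a.b.(rec X. a.(X + 0) + b.(a.X + a.0) + b.a.b.X + (a.(0\{b} + X\{a}))\{b}) has moves ··a··> n6
  n5 = 0 has moves deadlocked
  n6 = b.(rec X. a.(X + 0) + b.(a.X + a.0) + b.a.b.X + (a.(0\{b} + X\{a}))\{b}) has moves ··b··> n0
Coarsest stable partition (strong bisimilarity classes):
  B0 = {m0, m2}
  B1 = {m3}
  B2 = {m1, n1, n5}
  B3 = {m4}
  B4 = {m5}
  B5 = {n0, n2}
  B6 = {n3}
  B7 = {n4}
  B8 = {n6}
m0 ∈ B0, n0 ∈ B5 → different blocks

NO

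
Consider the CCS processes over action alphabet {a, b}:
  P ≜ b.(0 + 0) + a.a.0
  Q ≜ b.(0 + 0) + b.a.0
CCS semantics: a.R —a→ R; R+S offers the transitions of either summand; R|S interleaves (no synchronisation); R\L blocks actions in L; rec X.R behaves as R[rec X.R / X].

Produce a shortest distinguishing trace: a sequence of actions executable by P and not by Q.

P's transition system — 4 states:
  p0 = b.(0 + 0) + a.a.0 ⊢ ··a··> p1, ··b··> p2
  p1 = a.0 ⊢ ··a··> p3
  p2 = 0 + 0 ⊢ (no moves)
  p3 = 0 ⊢ (no moves)
Q's transition system — 4 states:
  q0 = b.(0 + 0) + b.a.0 ⊢ ··b··> q1, ··b··> q2
  q1 = 0 + 0 ⊢ (no moves)
  q2 = a.0 ⊢ ··a··> q3
  q3 = 0 ⊢ (no moves)
Executing a from P (initial set {p0}):
  after a @ step 1: {p1}
  — P admits the full trace.
Executing a from Q (initial set {q0}):
  after a @ step 1: no successor for Q

a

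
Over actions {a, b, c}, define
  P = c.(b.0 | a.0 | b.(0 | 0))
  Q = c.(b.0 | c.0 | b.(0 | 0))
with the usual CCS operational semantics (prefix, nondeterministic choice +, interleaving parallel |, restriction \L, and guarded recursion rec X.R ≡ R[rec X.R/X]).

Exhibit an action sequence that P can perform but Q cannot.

Reachable graph of P (9 states):
  p0 = c.(b.0 | a.0 | b.(0 | 0)) ⊢ =c=> p1
  p1 = b.0 | a.0 | b.(0 | 0) ⊢ =a=> p2, =b=> p3, =b=> p4
  p2 = b.0 | 0 | b.(0 | 0) ⊢ =b=> p5, =b=> p6
  p3 = 0 | a.0 | b.(0 | 0) ⊢ =a=> p5, =b=> p7
  p4 = b.0 | a.0 | (0 | 0) ⊢ =a=> p6, =b=> p7
  p5 = 0 | 0 | b.(0 | 0) ⊢ =b=> p8
  p6 = b.0 | 0 | (0 | 0) ⊢ =b=> p8
  p7 = 0 | a.0 | (0 | 0) ⊢ =a=> p8
  p8 = 0 | 0 | (0 | 0) ⊢ ·
Reachable graph of Q (9 states):
  q0 = c.(b.0 | c.0 | b.(0 | 0)) ⊢ =c=> q1
  q1 = b.0 | c.0 | b.(0 | 0) ⊢ =b=> q2, =b=> q3, =c=> q4
  q2 = 0 | c.0 | b.(0 | 0) ⊢ =b=> q5, =c=> q6
  q3 = b.0 | c.0 | (0 | 0) ⊢ =b=> q5, =c=> q7
  q4 = b.0 | 0 | b.(0 | 0) ⊢ =b=> q6, =b=> q7
  q5 = 0 | c.0 | (0 | 0) ⊢ =c=> q8
  q6 = 0 | 0 | b.(0 | 0) ⊢ =b=> q8
  q7 = b.0 | 0 | (0 | 0) ⊢ =b=> q8
  q8 = 0 | 0 | (0 | 0) ⊢ ·
Run σ = ⟨ca⟩ on P: start {p0}
  [1] c ⇒ {p1}
  [2] a ⇒ {p2}
  P completes σ.
Run σ = ⟨ca⟩ on Q: start {q0}
  [1] c ⇒ {q1}
  [2] a ⇒ no successor for Q

ca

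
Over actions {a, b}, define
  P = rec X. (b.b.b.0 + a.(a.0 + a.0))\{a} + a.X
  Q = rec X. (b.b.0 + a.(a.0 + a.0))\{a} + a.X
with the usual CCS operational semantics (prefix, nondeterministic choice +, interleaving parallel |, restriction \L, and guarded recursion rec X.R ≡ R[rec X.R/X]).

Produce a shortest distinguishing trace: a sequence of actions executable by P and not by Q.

bbb

P's transition system — 4 states:
  u0 = rec X. (b.b.b.0 + a.(a.0 + a.0))\{a} + a.X ⊢ ··a··> u0, ··b··> u1
  u1 = (b.b.0)\{a} ⊢ ··b··> u2
  u2 = (b.0)\{a} ⊢ ··b··> u3
  u3 = 0\{a} ⊢ deadlocked
Q's transition system — 3 states:
  v0 = rec X. (b.b.0 + a.(a.0 + a.0))\{a} + a.X ⊢ ··a··> v0, ··b··> v1
  v1 = (b.0)\{a} ⊢ ··b··> v2
  v2 = 0\{a} ⊢ deadlocked
Trace ⟨bbb⟩ through P, begin at {u0}:
  step 1 (b): {u1}
  step 2 (b): {u2}
  step 3 (b): {u3}
  ✓ P
Trace ⟨bbb⟩ through Q, begin at {v0}:
  step 1 (b): {v1}
  step 2 (b): {v2}
  step 3 (b): ∅ (Q stuck)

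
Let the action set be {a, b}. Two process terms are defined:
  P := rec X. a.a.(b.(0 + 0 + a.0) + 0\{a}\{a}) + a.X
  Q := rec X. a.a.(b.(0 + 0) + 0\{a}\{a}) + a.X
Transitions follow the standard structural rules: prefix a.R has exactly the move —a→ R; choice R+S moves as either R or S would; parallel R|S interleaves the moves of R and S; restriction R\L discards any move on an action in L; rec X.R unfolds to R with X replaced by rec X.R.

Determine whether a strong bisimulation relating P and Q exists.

P's transition system — 5 states:
  u0 = rec X. a.a.(b.(0 + 0 + a.0) + 0\{a}\{a}) + a.X | ··a··> u0, ··a··> u1
  u1 = a.(b.(0 + 0 + a.0) + 0\{a}\{a}) | ··a··> u2
  u2 = b.(0 + 0 + a.0) + 0\{a}\{a} | ··b··> u3
  u3 = 0 + 0 + a.0 | ··a··> u4
  u4 = 0 | deadlocked
Q's transition system — 4 states:
  v0 = rec X. a.a.(b.(0 + 0) + 0\{a}\{a}) + a.X | ··a··> v0, ··a··> v1
  v1 = a.(b.(0 + 0) + 0\{a}\{a}) | ··a··> v2
  v2 = b.(0 + 0) + 0\{a}\{a} | ··b··> v3
  v3 = 0 + 0 | deadlocked
Coarsest stable partition (strong bisimilarity classes):
  B0 = {u0}
  B1 = {u1}
  B2 = {u2}
  B3 = {u3}
  B4 = {u4, v3}
  B5 = {v0}
  B6 = {v1}
  B7 = {v2}
u0 ∈ B0, v0 ∈ B5 → different blocks

not bisimilar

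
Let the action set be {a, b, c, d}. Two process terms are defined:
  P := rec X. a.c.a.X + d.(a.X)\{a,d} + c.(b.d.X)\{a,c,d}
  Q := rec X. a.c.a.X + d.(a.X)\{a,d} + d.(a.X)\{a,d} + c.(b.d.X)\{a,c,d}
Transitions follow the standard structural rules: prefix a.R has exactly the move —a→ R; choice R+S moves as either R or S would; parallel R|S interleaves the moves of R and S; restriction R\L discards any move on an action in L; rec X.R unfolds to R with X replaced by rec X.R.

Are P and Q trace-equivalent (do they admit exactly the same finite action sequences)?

Reachable graph of P (6 states):
  u0 = rec X. a.c.a.X + d.(a.X)\{a,d} + c.(b.d.X)\{a,c,d} → ··a··> u1, ··c··> u2, ··d··> u3
  u1 = c.a.(rec X. a.c.a.X + d.(a.X)\{a,d} + c.(b.d.X)\{a,c,d}) → ··c··> u4
  u2 = (b.d.(rec X. a.c.a.X + d.(a.X)\{a,d} + c.(b.d.X)\{a,c,d}))\{a,c,d} → ··b··> u5
  u3 = (a.(rec X. a.c.a.X + d.(a.X)\{a,d} + c.(b.d.X)\{a,c,d}))\{a,d} → ·
  u4 = a.(rec X. a.c.a.X + d.(a.X)\{a,d} + c.(b.d.X)\{a,c,d}) → ··a··> u0
  u5 = (d.(rec X. a.c.a.X + d.(a.X)\{a,d} + c.(b.d.X)\{a,c,d}))\{a,c,d} → ·
Reachable graph of Q (6 states):
  v0 = rec X. a.c.a.X + d.(a.X)\{a,d} + d.(a.X)\{a,d} + c.(b.d.X)\{a,c,d} → ··a··> v1, ··c··> v2, ··d··> v3
  v1 = c.a.(rec X. a.c.a.X + d.(a.X)\{a,d} + d.(a.X)\{a,d} + c.(b.d.X)\{a,c,d}) → ··c··> v4
  v2 = (b.d.(rec X. a.c.a.X + d.(a.X)\{a,d} + d.(a.X)\{a,d} + c.(b.d.X)\{a,c,d}))\{a,c,d} → ··b··> v5
  v3 = (a.(rec X. a.c.a.X + d.(a.X)\{a,d} + d.(a.X)\{a,d} + c.(b.d.X)\{a,c,d}))\{a,d} → ·
  v4 = a.(rec X. a.c.a.X + d.(a.X)\{a,d} + d.(a.X)\{a,d} + c.(b.d.X)\{a,c,d}) → ··a··> v0
  v5 = (d.(rec X. a.c.a.X + d.(a.X)\{a,d} + d.(a.X)\{a,d} + c.(b.d.X)\{a,c,d}))\{a,c,d} → ·
Coarsest stable partition (strong bisimilarity classes):
  B0 = {u0, v0}
  B1 = {u3, u5, v3, v5}
  B2 = {u1, v1}
  B3 = {u4, v4}
  B4 = {u2, v2}
u0 ∈ B0, v0 ∈ B0 → same block
Bisimilar ⇒ trace-equivalent.

YES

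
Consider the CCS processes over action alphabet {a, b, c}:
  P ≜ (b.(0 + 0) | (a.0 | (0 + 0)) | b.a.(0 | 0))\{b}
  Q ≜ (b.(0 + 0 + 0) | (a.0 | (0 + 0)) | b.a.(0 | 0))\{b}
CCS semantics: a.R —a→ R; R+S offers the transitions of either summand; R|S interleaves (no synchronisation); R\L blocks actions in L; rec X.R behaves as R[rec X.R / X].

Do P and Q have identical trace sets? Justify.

P's transition system — 2 states:
  u0 = (b.(0 + 0) | (a.0 | (0 + 0)) | b.a.(0 | 0))\{b} ⊢ —a→ u1
  u1 = (b.(0 + 0) | (0 | (0 + 0)) | b.a.(0 | 0))\{b} ⊢ ∅
Q's transition system — 2 states:
  v0 = (b.(0 + 0 + 0) | (a.0 | (0 + 0)) | b.a.(0 | 0))\{b} ⊢ —a→ v1
  v1 = (b.(0 + 0 + 0) | (0 | (0 + 0)) | b.a.(0 | 0))\{b} ⊢ ∅
Bisimilarity quotient blocks:
  B0 = {u0, v0}
  B1 = {u1, v1}
u0 ∈ B0, v0 ∈ B0 → same block
Bisimilar ⇒ trace-equivalent.

trace-equivalent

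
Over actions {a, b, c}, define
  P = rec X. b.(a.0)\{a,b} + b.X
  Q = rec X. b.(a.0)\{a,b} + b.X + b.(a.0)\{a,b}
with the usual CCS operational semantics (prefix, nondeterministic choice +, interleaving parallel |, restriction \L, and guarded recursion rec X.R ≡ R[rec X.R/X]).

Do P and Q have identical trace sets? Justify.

LTS(P): 2 reachable states
  m0 = rec X. b.(a.0)\{a,b} + b.X ⊢ ··b··> m0, ··b··> m1
  m1 = (a.0)\{a,b} ⊢ (no moves)
LTS(Q): 2 reachable states
  n0 = rec X. b.(a.0)\{a,b} + b.X + b.(a.0)\{a,b} ⊢ ··b··> n0, ··b··> n1
  n1 = (a.0)\{a,b} ⊢ (no moves)
Partition-refinement fixed point:
  B0 = {m0, n0}
  B1 = {m1, n1}
m0 ∈ B0, n0 ∈ B0 → same block
Bisimilar ⇒ trace-equivalent.

traces(P) = traces(Q)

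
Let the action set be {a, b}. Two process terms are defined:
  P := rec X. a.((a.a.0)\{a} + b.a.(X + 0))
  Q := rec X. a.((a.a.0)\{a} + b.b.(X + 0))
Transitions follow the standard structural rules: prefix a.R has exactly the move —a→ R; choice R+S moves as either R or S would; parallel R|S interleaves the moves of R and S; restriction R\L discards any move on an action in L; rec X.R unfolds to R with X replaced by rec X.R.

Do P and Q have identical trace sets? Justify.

P's transition system — 4 states:
  u0 = rec X. a.((a.a.0)\{a} + b.a.(X + 0)) | ··a··> u1
  u1 = (a.a.0)\{a} + b.a.((rec X. a.((a.a.0)\{a} + b.a.(X + 0))) + 0) | ··b··> u2
  u2 = a.((rec X. a.((a.a.0)\{a} + b.a.(X + 0))) + 0) | ··a··> u3
  u3 = (rec X. a.((a.a.0)\{a} + b.a.(X + 0))) + 0 | ··a··> u1
Q's transition system — 4 states:
  v0 = rec X. a.((a.a.0)\{a} + b.b.(X + 0)) | ··a··> v1
  v1 = (a.a.0)\{a} + b.b.((rec X. a.((a.a.0)\{a} + b.b.(X + 0))) + 0) | ··b··> v2
  v2 = b.((rec X. a.((a.a.0)\{a} + b.b.(X + 0))) + 0) | ··b··> v3
  v3 = (rec X. a.((a.a.0)\{a} + b.b.(X + 0))) + 0 | ··a··> v1
Executing aba from P (initial set {u0}):
  step 1 (a): {u1}
  step 2 (b): {u2}
  step 3 (a): {u3}
  ✓ P
Executing aba from Q (initial set {v0}):
  step 1 (a): {v1}
  step 2 (b): {v2}
  step 3 (a): ∅ (Q stuck)

trace-distinct — witness ⟨aba⟩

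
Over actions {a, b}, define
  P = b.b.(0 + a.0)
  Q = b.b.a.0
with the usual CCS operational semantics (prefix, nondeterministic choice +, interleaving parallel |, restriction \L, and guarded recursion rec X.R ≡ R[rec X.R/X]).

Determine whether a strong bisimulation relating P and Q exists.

Reachable graph of P (4 states):
  u0 = b.b.(0 + a.0) | =b=> u1
  u1 = b.(0 + a.0) | =b=> u2
  u2 = 0 + a.0 | =a=> u3
  u3 = 0 | ∅
Reachable graph of Q (4 states):
  v0 = b.b.a.0 | =b=> v1
  v1 = b.a.0 | =b=> v2
  v2 = a.0 | =a=> v3
  v3 = 0 | ∅
Partition-refinement fixed point:
  B0 = {u0, v0}
  B1 = {u1, v1}
  B2 = {u2, v2}
  B3 = {u3, v3}
u0 ∈ B0, v0 ∈ B0 → same block

bisimilar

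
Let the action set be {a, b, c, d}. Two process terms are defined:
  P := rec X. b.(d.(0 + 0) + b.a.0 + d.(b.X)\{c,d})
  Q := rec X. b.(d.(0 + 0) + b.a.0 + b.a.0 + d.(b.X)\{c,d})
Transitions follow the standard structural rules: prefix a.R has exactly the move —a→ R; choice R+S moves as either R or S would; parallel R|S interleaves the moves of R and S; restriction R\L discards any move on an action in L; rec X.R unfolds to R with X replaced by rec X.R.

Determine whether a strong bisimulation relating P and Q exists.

LTS(P): 10 reachable states
  s0 = rec X. b.(d.(0 + 0) + b.a.0 + d.(b.X)\{c,d}) → —b→ s1
  s1 = d.(0 + 0) + b.a.0 + d.(b.(rec X. b.(d.(0 + 0) + b.a.0 + d.(b.X)\{c,d})))\{c,d} → —b→ s2, —d→ s3, —d→ s4
  s2 = a.0 → —a→ s5
  s3 = (b.(rec X. b.(d.(0 + 0) + b.a.0 + d.(b.X)\{c,d})))\{c,d} → —b→ s6
  s4 = 0 + 0 → deadlocked
  s5 = 0 → deadlocked
  s6 = (rec X. b.(d.(0 + 0) + b.a.0 + d.(b.X)\{c,d}))\{c,d} → —b→ s7
  s7 = (d.(0 + 0) + b.a.0 + d.(b.(rec X. b.(d.(0 + 0) + b.a.0 + d.(b.X)\{c,d})))\{c,d})\{c,d} → —b→ s8
  s8 = (a.0)\{c,d} → —a→ s9
  s9 = 0\{c,d} → deadlocked
LTS(Q): 10 reachable states
  t0 = rec X. b.(d.(0 + 0) + b.a.0 + b.a.0 + d.(b.X)\{c,d}) → —b→ t1
  t1 = d.(0 + 0) + b.a.0 + b.a.0 + d.(b.(rec X. b.(d.(0 + 0) + b.a.0 + b.a.0 + d.(b.X)\{c,d})))\{c,d} → —b→ t2, —d→ t3, —d→ t4
  t2 = a.0 → —a→ t5
  t3 = (b.(rec X. b.(d.(0 + 0) + b.a.0 + b.a.0 + d.(b.X)\{c,d})))\{c,d} → —b→ t6
  t4 = 0 + 0 → deadlocked
  t5 = 0 → deadlocked
  t6 = (rec X. b.(d.(0 + 0) + b.a.0 + b.a.0 + d.(b.X)\{c,d}))\{c,d} → —b→ t7
  t7 = (d.(0 + 0) + b.a.0 + b.a.0 + d.(b.(rec X. b.(d.(0 + 0) + b.a.0 + b.a.0 + d.(b.X)\{c,d})))\{c,d})\{c,d} → —b→ t8
  t8 = (a.0)\{c,d} → —a→ t9
  t9 = 0\{c,d} → deadlocked
Partition-refinement fixed point:
  B0 = {s0, t0}
  B1 = {s1, t1}
  B2 = {s4, s5, s9, t4, t5, t9}
  B3 = {s3, t3}
  B4 = {s6, t6}
  B5 = {s7, t7}
  B6 = {s2, s8, t2, t8}
s0 ∈ B0, t0 ∈ B0 → same block

bisimilar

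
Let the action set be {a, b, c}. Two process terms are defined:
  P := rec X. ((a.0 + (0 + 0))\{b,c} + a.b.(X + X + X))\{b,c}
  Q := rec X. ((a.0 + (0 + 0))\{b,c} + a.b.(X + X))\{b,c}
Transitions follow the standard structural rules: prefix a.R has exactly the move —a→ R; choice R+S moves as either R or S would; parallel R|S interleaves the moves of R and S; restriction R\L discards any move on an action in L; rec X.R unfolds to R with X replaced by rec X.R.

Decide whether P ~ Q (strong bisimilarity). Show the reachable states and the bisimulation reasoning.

LTS(P): 3 reachable states
  s0 = rec X. ((a.0 + (0 + 0))\{b,c} + a.b.(X + X + X))\{b,c} ⊢ --a--▸ s1, --a--▸ s2
  s1 = (b.((rec X. ((a.0 + (0 + 0))\{b,c} + a.b.(X + X + X))\{b,c}) + (rec X. ((a.0 + (0 + 0))\{b,c} + a.b.(X + X + X))\{b,c}) + (rec X. ((a.0 + (0 + 0))\{b,c} + a.b.(X + X + X))\{b,c})))\{b,c} ⊢ deadlocked
  s2 = 0\{b,c}\{b,c} ⊢ deadlocked
LTS(Q): 3 reachable states
  t0 = rec X. ((a.0 + (0 + 0))\{b,c} + a.b.(X + X))\{b,c} ⊢ --a--▸ t1, --a--▸ t2
  t1 = (b.((rec X. ((a.0 + (0 + 0))\{b,c} + a.b.(X + X))\{b,c}) + (rec X. ((a.0 + (0 + 0))\{b,c} + a.b.(X + X))\{b,c})))\{b,c} ⊢ deadlocked
  t2 = 0\{b,c}\{b,c} ⊢ deadlocked
Partition-refinement fixed point:
  B0 = {s0, t0}
  B1 = {s1, s2, t1, t2}
s0 ∈ B0, t0 ∈ B0 → same block

YES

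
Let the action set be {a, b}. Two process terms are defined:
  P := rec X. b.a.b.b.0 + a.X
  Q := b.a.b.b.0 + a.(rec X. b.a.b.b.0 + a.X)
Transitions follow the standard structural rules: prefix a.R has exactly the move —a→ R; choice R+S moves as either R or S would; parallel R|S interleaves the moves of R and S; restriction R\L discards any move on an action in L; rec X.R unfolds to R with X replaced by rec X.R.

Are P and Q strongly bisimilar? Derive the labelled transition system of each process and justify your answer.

bisimilar

P's transition system — 5 states:
  u0 = rec X. b.a.b.b.0 + a.X | -a-> u0, -b-> u1
  u1 = a.b.b.0 | -a-> u2
  u2 = b.b.0 | -b-> u3
  u3 = b.0 | -b-> u4
  u4 = 0 | ·
Q's transition system — 6 states:
  v0 = b.a.b.b.0 + a.(rec X. b.a.b.b.0 + a.X) | -a-> v1, -b-> v2
  v1 = rec X. b.a.b.b.0 + a.X | -a-> v1, -b-> v2
  v2 = a.b.b.0 | -a-> v3
  v3 = b.b.0 | -b-> v4
  v4 = b.0 | -b-> v5
  v5 = 0 | ·
Partition-refinement fixed point:
  B0 = {u0, v0, v1}
  B1 = {u1, v2}
  B2 = {u2, v3}
  B3 = {u3, v4}
  B4 = {u4, v5}
u0 ∈ B0, v0 ∈ B0 → same block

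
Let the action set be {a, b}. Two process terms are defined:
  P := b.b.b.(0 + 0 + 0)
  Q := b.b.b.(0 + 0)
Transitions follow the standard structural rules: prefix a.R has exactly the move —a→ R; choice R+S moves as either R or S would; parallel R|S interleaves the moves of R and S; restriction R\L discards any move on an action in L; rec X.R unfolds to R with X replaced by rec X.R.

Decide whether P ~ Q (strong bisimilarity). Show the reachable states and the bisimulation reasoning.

YES

LTS(P): 4 reachable states
  u0 = b.b.b.(0 + 0 + 0) | —b→ u1
  u1 = b.b.(0 + 0 + 0) | —b→ u2
  u2 = b.(0 + 0 + 0) | —b→ u3
  u3 = 0 + 0 + 0 | ·
LTS(Q): 4 reachable states
  v0 = b.b.b.(0 + 0) | —b→ v1
  v1 = b.b.(0 + 0) | —b→ v2
  v2 = b.(0 + 0) | —b→ v3
  v3 = 0 + 0 | ·
Bisimilarity quotient blocks:
  B0 = {u0, v0}
  B1 = {u1, v1}
  B2 = {u2, v2}
  B3 = {u3, v3}
u0 ∈ B0, v0 ∈ B0 → same block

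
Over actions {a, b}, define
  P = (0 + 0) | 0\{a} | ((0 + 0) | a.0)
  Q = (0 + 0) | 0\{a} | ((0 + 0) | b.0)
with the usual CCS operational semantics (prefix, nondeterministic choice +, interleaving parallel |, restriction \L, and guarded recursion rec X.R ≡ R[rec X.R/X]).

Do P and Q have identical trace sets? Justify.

P's transition system — 2 states:
  u0 = (0 + 0) | 0\{a} | ((0 + 0) | a.0) :: -a-> u1
  u1 = (0 + 0) | 0\{a} | ((0 + 0) | 0) :: deadlocked
Q's transition system — 2 states:
  v0 = (0 + 0) | 0\{a} | ((0 + 0) | b.0) :: -b-> v1
  v1 = (0 + 0) | 0\{a} | ((0 + 0) | 0) :: deadlocked
Run σ = ⟨a⟩ on P: start {u0}
  step 1 (a): {u1}
  — P admits the full trace.
Run σ = ⟨a⟩ on Q: start {v0}
  step 1 (a): no successor for Q

NO — witness ⟨a⟩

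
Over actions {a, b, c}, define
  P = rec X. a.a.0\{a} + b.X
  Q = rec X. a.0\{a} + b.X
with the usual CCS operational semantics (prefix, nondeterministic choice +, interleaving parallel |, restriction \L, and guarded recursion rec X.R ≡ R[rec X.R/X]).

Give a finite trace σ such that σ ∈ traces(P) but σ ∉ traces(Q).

Reachable graph of P (3 states):
  m0 = rec X. a.a.0\{a} + b.X :: -a-> m1, -b-> m0
  m1 = a.0\{a} :: -a-> m2
  m2 = 0\{a} :: ∅
Reachable graph of Q (2 states):
  n0 = rec X. a.0\{a} + b.X :: -a-> n1, -b-> n0
  n1 = 0\{a} :: ∅
Executing aa from P (initial set {m0}):
  step 1 (a): {m1}
  step 2 (a): {m2}
  P completes σ.
Executing aa from Q (initial set {n0}):
  step 1 (a): {n1}
  step 2 (a): ∅ (Q stuck)

aa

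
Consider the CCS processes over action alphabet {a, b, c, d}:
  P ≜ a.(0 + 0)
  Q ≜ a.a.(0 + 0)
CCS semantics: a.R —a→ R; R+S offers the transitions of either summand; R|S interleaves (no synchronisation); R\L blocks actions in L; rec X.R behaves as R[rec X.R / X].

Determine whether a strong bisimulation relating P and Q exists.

P ≁ Q

Reachable graph of P (2 states):
  p0 = a.(0 + 0) has moves --a--▸ p1
  p1 = 0 + 0 has moves ∅
Reachable graph of Q (3 states):
  q0 = a.a.(0 + 0) has moves --a--▸ q1
  q1 = a.(0 + 0) has moves --a--▸ q2
  q2 = 0 + 0 has moves ∅
Bisimilarity quotient blocks:
  B0 = {p0, q1}
  B1 = {p1, q2}
  B2 = {q0}
p0 ∈ B0, q0 ∈ B2 → different blocks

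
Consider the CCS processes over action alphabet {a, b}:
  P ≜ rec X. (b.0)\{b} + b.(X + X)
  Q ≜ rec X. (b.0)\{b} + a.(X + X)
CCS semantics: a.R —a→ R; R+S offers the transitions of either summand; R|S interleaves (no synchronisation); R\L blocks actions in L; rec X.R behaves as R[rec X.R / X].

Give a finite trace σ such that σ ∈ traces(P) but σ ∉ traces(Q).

Reachable graph of P (2 states):
  m0 = rec X. (b.0)\{b} + b.(X + X) → =b=> m1
  m1 = (rec X. (b.0)\{b} + b.(X + X)) + (rec X. (b.0)\{b} + b.(X + X)) → =b=> m1
Reachable graph of Q (2 states):
  n0 = rec X. (b.0)\{b} + a.(X + X) → =a=> n1
  n1 = (rec X. (b.0)\{b} + a.(X + X)) + (rec X. (b.0)\{b} + a.(X + X)) → =a=> n1
Trace ⟨b⟩ through P, begin at {m0}:
  [1] b ⇒ {m1}
  P completes σ.
Trace ⟨b⟩ through Q, begin at {n0}:
  [1] b ⇒ ∅  — Q cannot continue

b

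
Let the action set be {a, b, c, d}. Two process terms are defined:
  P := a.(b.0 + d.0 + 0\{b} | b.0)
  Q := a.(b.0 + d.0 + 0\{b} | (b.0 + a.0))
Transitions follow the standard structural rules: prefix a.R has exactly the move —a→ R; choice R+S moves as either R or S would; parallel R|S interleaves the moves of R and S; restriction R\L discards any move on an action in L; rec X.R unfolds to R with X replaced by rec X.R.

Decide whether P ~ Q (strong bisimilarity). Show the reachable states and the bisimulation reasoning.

LTS(P): 4 reachable states
  m0 = a.(b.0 + d.0 + 0\{b} | b.0) :: =a=> m1
  m1 = b.0 + d.0 + 0\{b} | b.0 :: =b=> m2, =b=> m3, =d=> m2
  m2 = 0 :: ·
  m3 = 0\{b} | 0 :: ·
LTS(Q): 4 reachable states
  n0 = a.(b.0 + d.0 + 0\{b} | (b.0 + a.0)) :: =a=> n1
  n1 = b.0 + d.0 + 0\{b} | (b.0 + a.0) :: =a=> n2, =b=> n2, =b=> n3, =d=> n3
  n2 = 0\{b} | 0 :: ·
  n3 = 0 :: ·
Partition-refinement fixed point:
  B0 = {m0}
  B1 = {m1}
  B2 = {m2, m3, n2, n3}
  B3 = {n0}
  B4 = {n1}
m0 ∈ B0, n0 ∈ B3 → different blocks

P ≁ Q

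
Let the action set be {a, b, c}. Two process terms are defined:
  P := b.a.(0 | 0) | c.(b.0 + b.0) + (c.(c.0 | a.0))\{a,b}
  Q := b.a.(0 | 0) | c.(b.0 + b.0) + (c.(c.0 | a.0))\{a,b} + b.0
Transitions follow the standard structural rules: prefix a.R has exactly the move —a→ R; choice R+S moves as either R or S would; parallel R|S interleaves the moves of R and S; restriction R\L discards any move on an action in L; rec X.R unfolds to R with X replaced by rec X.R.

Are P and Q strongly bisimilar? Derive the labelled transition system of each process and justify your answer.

P's transition system — 11 states:
  s0 = b.a.(0 | 0) | c.(b.0 + b.0) + (c.(c.0 | a.0))\{a,b} | ··b··> s1, ··c··> s2, ··c··> s3
  s1 = a.(0 | 0) | c.(b.0 + b.0) | ··a··> s4, ··c··> s5
  s2 = (c.0 | a.0)\{a,b} | ··c··> s6
  s3 = b.a.(0 | 0) | (b.0 + b.0) | ··b··> s5, ··b··> s7
  s4 = 0 | 0 | c.(b.0 + b.0) | ··c··> s8
  s5 = a.(0 | 0) | (b.0 + b.0) | ··a··> s8, ··b··> s9
  s6 = (0 | a.0)\{a,b} | stopped
  s7 = b.a.(0 | 0) | 0 | ··b··> s9
  s8 = 0 | 0 | (b.0 + b.0) | ··b··> s10
  s9 = a.(0 | 0) | 0 | ··a··> s10
  s10 = 0 | 0 | 0 | stopped
Q's transition system — 12 states:
  t0 = b.a.(0 | 0) | c.(b.0 + b.0) + (c.(c.0 | a.0))\{a,b} + b.0 | ··b··> t1, ··b··> t2, ··c··> t3, ··c··> t4
  t1 = 0 | stopped
  t2 = a.(0 | 0) | c.(b.0 + b.0) | ··a··> t5, ··c··> t6
  t3 = (c.0 | a.0)\{a,b} | ··c··> t7
  t4 = b.a.(0 | 0) | (b.0 + b.0) | ··b··> t6, ··b··> t8
  t5 = 0 | 0 | c.(b.0 + b.0) | ··c··> t9
  t6 = a.(0 | 0) | (b.0 + b.0) | ··a··> t9, ··b··> t10
  t7 = (0 | a.0)\{a,b} | stopped
  t8 = b.a.(0 | 0) | 0 | ··b··> t10
  t9 = 0 | 0 | (b.0 + b.0) | ··b··> t11
  t10 = a.(0 | 0) | 0 | ··a··> t11
  t11 = 0 | 0 | 0 | stopped
Coarsest stable partition (strong bisimilarity classes):
  B0 = {s0}
  B1 = {s1, t2}
  B2 = {s5, t6}
  B3 = {s8, t9}
  B4 = {s10, s6, t1, t11, t7}
  B5 = {s9, t10}
  B6 = {s4, t5}
  B7 = {s3, t4}
  B8 = {s7, t8}
  B9 = {s2, t3}
  B10 = {t0}
s0 ∈ B0, t0 ∈ B10 → different blocks

NO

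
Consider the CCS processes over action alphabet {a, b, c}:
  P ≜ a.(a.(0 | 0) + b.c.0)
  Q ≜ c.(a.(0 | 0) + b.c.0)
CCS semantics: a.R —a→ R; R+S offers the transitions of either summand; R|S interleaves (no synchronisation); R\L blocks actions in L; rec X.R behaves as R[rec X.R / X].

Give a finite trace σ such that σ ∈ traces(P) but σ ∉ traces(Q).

Reachable graph of P (5 states):
  s0 = a.(a.(0 | 0) + b.c.0) → --a--▸ s1
  s1 = a.(0 | 0) + b.c.0 → --a--▸ s2, --b--▸ s3
  s2 = 0 | 0 → (no moves)
  s3 = c.0 → --c--▸ s4
  s4 = 0 → (no moves)
Reachable graph of Q (5 states):
  t0 = c.(a.(0 | 0) + b.c.0) → --c--▸ t1
  t1 = a.(0 | 0) + b.c.0 → --a--▸ t2, --b--▸ t3
  t2 = 0 | 0 → (no moves)
  t3 = c.0 → --c--▸ t4
  t4 = 0 → (no moves)
Trace ⟨a⟩ through P, begin at {s0}:
  step 1 (a): {s1}
  ✓ P
Trace ⟨a⟩ through Q, begin at {t0}:
  step 1 (a): ∅  — Q cannot continue

a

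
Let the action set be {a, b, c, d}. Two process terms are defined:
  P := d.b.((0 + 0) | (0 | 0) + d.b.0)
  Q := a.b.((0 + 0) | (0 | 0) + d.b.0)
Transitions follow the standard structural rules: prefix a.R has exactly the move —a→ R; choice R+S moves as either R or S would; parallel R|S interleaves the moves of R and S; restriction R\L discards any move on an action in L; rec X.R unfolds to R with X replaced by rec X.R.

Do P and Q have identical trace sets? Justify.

trace-distinct — witness ⟨d⟩

LTS(P): 5 reachable states
  m0 = d.b.((0 + 0) | (0 | 0) + d.b.0) :: ··d··> m1
  m1 = b.((0 + 0) | (0 | 0) + d.b.0) :: ··b··> m2
  m2 = (0 + 0) | (0 | 0) + d.b.0 :: ··d··> m3
  m3 = b.0 :: ··b··> m4
  m4 = 0 :: (no moves)
LTS(Q): 5 reachable states
  n0 = a.b.((0 + 0) | (0 | 0) + d.b.0) :: ··a··> n1
  n1 = b.((0 + 0) | (0 | 0) + d.b.0) :: ··b··> n2
  n2 = (0 + 0) | (0 | 0) + d.b.0 :: ··d··> n3
  n3 = b.0 :: ··b··> n4
  n4 = 0 :: (no moves)
Executing d from P (initial set {m0}):
  step 1 (d): {m1}
  — P admits the full trace.
Executing d from Q (initial set {n0}):
  step 1 (d): no successor for Q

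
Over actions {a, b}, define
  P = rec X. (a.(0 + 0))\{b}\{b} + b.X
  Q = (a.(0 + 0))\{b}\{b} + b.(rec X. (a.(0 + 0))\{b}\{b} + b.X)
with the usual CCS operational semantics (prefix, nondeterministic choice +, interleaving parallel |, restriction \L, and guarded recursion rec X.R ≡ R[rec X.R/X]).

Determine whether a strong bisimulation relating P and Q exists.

P's transition system — 2 states:
  s0 = rec X. (a.(0 + 0))\{b}\{b} + b.X | -a-> s1, -b-> s0
  s1 = (0 + 0)\{b}\{b} | deadlocked
Q's transition system — 3 states:
  t0 = (a.(0 + 0))\{b}\{b} + b.(rec X. (a.(0 + 0))\{b}\{b} + b.X) | -a-> t1, -b-> t2
  t1 = (0 + 0)\{b}\{b} | deadlocked
  t2 = rec X. (a.(0 + 0))\{b}\{b} + b.X | -a-> t1, -b-> t2
Coarsest stable partition (strong bisimilarity classes):
  B0 = {s0, t0, t2}
  B1 = {s1, t1}
s0 ∈ B0, t0 ∈ B0 → same block

YES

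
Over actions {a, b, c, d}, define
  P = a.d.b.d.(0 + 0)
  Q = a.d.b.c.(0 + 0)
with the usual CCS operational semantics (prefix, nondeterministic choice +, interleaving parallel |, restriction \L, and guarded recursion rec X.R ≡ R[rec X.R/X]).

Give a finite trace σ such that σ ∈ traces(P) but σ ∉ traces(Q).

P's transition system — 5 states:
  s0 = a.d.b.d.(0 + 0) | -a-> s1
  s1 = d.b.d.(0 + 0) | -d-> s2
  s2 = b.d.(0 + 0) | -b-> s3
  s3 = d.(0 + 0) | -d-> s4
  s4 = 0 + 0 | deadlocked
Q's transition system — 5 states:
  t0 = a.d.b.c.(0 + 0) | -a-> t1
  t1 = d.b.c.(0 + 0) | -d-> t2
  t2 = b.c.(0 + 0) | -b-> t3
  t3 = c.(0 + 0) | -c-> t4
  t4 = 0 + 0 | deadlocked
Trace ⟨adbd⟩ through P, begin at {s0}:
  [1] a ⇒ {s1}
  [2] d ⇒ {s2}
  [3] b ⇒ {s3}
  [4] d ⇒ {s4}
  ✓ P
Trace ⟨adbd⟩ through Q, begin at {t0}:
  [1] a ⇒ {t1}
  [2] d ⇒ {t2}
  [3] b ⇒ {t3}
  [4] d ⇒ no successor for Q

adbd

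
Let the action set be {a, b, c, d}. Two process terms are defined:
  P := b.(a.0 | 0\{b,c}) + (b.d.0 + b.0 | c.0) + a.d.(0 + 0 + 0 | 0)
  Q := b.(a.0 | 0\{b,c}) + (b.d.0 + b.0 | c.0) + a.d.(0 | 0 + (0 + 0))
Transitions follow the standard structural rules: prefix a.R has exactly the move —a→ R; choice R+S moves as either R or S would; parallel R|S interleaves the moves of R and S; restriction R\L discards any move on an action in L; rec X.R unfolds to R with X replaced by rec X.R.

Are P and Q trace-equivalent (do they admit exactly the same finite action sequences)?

trace-equivalent

Reachable graph of P (10 states):
  s0 = b.(a.0 | 0\{b,c}) + (b.d.0 + b.0 | c.0) + a.d.(0 + 0 + 0 | 0) has moves —a→ s1, —b→ s2, —b→ s3, —b→ s4, —c→ s5
  s1 = d.(0 + 0 + 0 | 0) has moves —d→ s6
  s2 = 0 | c.0 has moves —c→ s7
  s3 = a.0 | 0\{b,c} has moves —a→ s8
  s4 = d.0 has moves —d→ s9
  s5 = b.0 | 0 has moves —b→ s7
  s6 = 0 + 0 + 0 | 0 has moves ∅
  s7 = 0 | 0 has moves ∅
  s8 = 0 | 0\{b,c} has moves ∅
  s9 = 0 has moves ∅
Reachable graph of Q (10 states):
  t0 = b.(a.0 | 0\{b,c}) + (b.d.0 + b.0 | c.0) + a.d.(0 | 0 + (0 + 0)) has moves —a→ t1, —b→ t2, —b→ t3, —b→ t4, —c→ t5
  t1 = d.(0 | 0 + (0 + 0)) has moves —d→ t6
  t2 = 0 | c.0 has moves —c→ t7
  t3 = a.0 | 0\{b,c} has moves —a→ t8
  t4 = d.0 has moves —d→ t9
  t5 = b.0 | 0 has moves —b→ t7
  t6 = 0 | 0 + (0 + 0) has moves ∅
  t7 = 0 | 0 has moves ∅
  t8 = 0 | 0\{b,c} has moves ∅
  t9 = 0 has moves ∅
Bisimilarity quotient blocks:
  B0 = {s0, t0}
  B1 = {s3, t3}
  B2 = {s6, s7, s8, s9, t6, t7, t8, t9}
  B3 = {s2, t2}
  B4 = {s1, s4, t1, t4}
  B5 = {s5, t5}
s0 ∈ B0, t0 ∈ B0 → same block
Bisimilar ⇒ trace-equivalent.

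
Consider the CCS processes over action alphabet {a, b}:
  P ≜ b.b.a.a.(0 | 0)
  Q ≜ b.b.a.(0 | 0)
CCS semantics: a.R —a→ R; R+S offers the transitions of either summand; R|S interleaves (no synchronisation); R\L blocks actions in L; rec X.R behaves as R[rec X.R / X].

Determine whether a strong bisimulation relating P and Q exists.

NO

Reachable graph of P (5 states):
  u0 = b.b.a.a.(0 | 0) has moves =b=> u1
  u1 = b.a.a.(0 | 0) has moves =b=> u2
  u2 = a.a.(0 | 0) has moves =a=> u3
  u3 = a.(0 | 0) has moves =a=> u4
  u4 = 0 | 0 has moves ·
Reachable graph of Q (4 states):
  v0 = b.b.a.(0 | 0) has moves =b=> v1
  v1 = b.a.(0 | 0) has moves =b=> v2
  v2 = a.(0 | 0) has moves =a=> v3
  v3 = 0 | 0 has moves ·
Coarsest stable partition (strong bisimilarity classes):
  B0 = {u0}
  B1 = {u1}
  B2 = {u2}
  B3 = {u3, v2}
  B4 = {u4, v3}
  B5 = {v0}
  B6 = {v1}
u0 ∈ B0, v0 ∈ B5 → different blocks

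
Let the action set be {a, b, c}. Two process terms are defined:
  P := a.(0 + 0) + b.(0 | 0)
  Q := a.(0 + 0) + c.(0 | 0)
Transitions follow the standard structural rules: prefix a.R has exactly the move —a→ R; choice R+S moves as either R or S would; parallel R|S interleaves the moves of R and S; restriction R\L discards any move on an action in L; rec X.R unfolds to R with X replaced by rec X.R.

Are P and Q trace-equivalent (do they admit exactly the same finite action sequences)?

LTS(P): 3 reachable states
  m0 = a.(0 + 0) + b.(0 | 0) → —a→ m1, —b→ m2
  m1 = 0 + 0 → ·
  m2 = 0 | 0 → ·
LTS(Q): 3 reachable states
  n0 = a.(0 + 0) + c.(0 | 0) → —a→ n1, —c→ n2
  n1 = 0 + 0 → ·
  n2 = 0 | 0 → ·
Trace ⟨b⟩ through P, begin at {m0}:
  after b @ step 1: {m2}
  ✓ P
Trace ⟨b⟩ through Q, begin at {n0}:
  after b @ step 1: no successor for Q

traces(P) ≠ traces(Q) — witness ⟨b⟩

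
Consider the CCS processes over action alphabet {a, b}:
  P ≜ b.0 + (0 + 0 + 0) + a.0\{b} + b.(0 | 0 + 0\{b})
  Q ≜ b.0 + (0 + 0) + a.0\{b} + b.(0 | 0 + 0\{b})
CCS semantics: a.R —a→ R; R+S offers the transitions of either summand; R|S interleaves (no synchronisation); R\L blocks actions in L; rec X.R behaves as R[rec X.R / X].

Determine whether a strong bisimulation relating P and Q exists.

P's transition system — 4 states:
  u0 = b.0 + (0 + 0 + 0) + a.0\{b} + b.(0 | 0 + 0\{b}) → =a=> u1, =b=> u2, =b=> u3
  u1 = 0\{b} → stopped
  u2 = 0 → stopped
  u3 = 0 | 0 + 0\{b} → stopped
Q's transition system — 4 states:
  v0 = b.0 + (0 + 0) + a.0\{b} + b.(0 | 0 + 0\{b}) → =a=> v1, =b=> v2, =b=> v3
  v1 = 0\{b} → stopped
  v2 = 0 → stopped
  v3 = 0 | 0 + 0\{b} → stopped
Bisimilarity quotient blocks:
  B0 = {u0, v0}
  B1 = {u1, u2, u3, v1, v2, v3}
u0 ∈ B0, v0 ∈ B0 → same block

YES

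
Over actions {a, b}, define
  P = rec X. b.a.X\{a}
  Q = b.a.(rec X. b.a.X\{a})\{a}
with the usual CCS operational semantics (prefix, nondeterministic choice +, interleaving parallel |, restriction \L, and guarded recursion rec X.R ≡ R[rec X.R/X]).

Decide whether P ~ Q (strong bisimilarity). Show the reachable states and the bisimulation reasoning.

bisimilar

P's transition system — 4 states:
  m0 = rec X. b.a.X\{a} → =b=> m1
  m1 = a.(rec X. b.a.X\{a})\{a} → =a=> m2
  m2 = (rec X. b.a.X\{a})\{a} → =b=> m3
  m3 = (a.(rec X. b.a.X\{a})\{a})\{a} → deadlocked
Q's transition system — 4 states:
  n0 = b.a.(rec X. b.a.X\{a})\{a} → =b=> n1
  n1 = a.(rec X. b.a.X\{a})\{a} → =a=> n2
  n2 = (rec X. b.a.X\{a})\{a} → =b=> n3
  n3 = (a.(rec X. b.a.X\{a})\{a})\{a} → deadlocked
Coarsest stable partition (strong bisimilarity classes):
  B0 = {m0, n0}
  B1 = {m1, n1}
  B2 = {m2, n2}
  B3 = {m3, n3}
m0 ∈ B0, n0 ∈ B0 → same block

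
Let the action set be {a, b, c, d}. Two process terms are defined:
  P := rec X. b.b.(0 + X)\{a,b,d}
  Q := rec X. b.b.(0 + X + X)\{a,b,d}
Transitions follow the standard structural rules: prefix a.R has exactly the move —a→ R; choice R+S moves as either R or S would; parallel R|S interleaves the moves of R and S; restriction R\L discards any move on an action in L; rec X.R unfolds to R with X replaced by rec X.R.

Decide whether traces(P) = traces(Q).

Reachable graph of P (3 states):
  m0 = rec X. b.b.(0 + X)\{a,b,d} has moves --b--▸ m1
  m1 = b.(0 + (rec X. b.b.(0 + X)\{a,b,d}))\{a,b,d} has moves --b--▸ m2
  m2 = (0 + (rec X. b.b.(0 + X)\{a,b,d}))\{a,b,d} has moves deadlocked
Reachable graph of Q (3 states):
  n0 = rec X. b.b.(0 + X + X)\{a,b,d} has moves --b--▸ n1
  n1 = b.(0 + (rec X. b.b.(0 + X + X)\{a,b,d}) + (rec X. b.b.(0 + X + X)\{a,b,d}))\{a,b,d} has moves --b--▸ n2
  n2 = (0 + (rec X. b.b.(0 + X + X)\{a,b,d}) + (rec X. b.b.(0 + X + X)\{a,b,d}))\{a,b,d} has moves deadlocked
Bisimilarity quotient blocks:
  B0 = {m0, n0}
  B1 = {m1, n1}
  B2 = {m2, n2}
m0 ∈ B0, n0 ∈ B0 → same block
Bisimilar ⇒ trace-equivalent.

traces(P) = traces(Q)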